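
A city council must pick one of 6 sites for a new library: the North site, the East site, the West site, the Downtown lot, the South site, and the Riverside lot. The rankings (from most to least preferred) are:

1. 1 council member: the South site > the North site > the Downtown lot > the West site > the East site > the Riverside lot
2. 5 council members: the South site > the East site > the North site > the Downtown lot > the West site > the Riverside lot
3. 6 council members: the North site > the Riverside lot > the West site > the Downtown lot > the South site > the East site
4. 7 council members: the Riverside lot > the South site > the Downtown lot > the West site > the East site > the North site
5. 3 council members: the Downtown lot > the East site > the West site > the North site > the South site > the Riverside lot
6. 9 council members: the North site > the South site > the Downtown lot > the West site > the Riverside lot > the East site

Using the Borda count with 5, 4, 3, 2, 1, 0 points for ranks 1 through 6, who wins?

the South site

the North site: 1·4 + 5·3 + 6·5 + 7·0 + 3·2 + 9·5 = 100
the East site: 1·1 + 5·4 + 6·0 + 7·1 + 3·4 + 9·0 = 40
the West site: 1·2 + 5·1 + 6·3 + 7·2 + 3·3 + 9·2 = 66
the Downtown lot: 1·3 + 5·2 + 6·2 + 7·3 + 3·5 + 9·3 = 88
the South site: 1·5 + 5·5 + 6·1 + 7·4 + 3·1 + 9·4 = 103
the Riverside lot: 1·0 + 5·0 + 6·4 + 7·5 + 3·0 + 9·1 = 68
the South site has the highest Borda score (103).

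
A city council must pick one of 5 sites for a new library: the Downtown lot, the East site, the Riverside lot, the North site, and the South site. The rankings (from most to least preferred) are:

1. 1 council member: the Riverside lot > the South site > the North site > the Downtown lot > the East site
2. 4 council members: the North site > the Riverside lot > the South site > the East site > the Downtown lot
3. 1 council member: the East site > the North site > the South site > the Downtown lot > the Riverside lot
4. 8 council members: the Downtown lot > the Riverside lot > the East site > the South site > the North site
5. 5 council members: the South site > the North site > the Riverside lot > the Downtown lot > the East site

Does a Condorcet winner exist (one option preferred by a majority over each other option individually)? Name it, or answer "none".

Checking pairwise contests:
the Riverside lot beats the Downtown lot 10–9.
the Downtown lot beats the East site 14–5.
the North site beats the Riverside lot 10–9.
the South site beats the North site 14–5.
the Riverside lot beats the South site 13–6.
Every option loses at least one head-to-head, so there is no Condorcet winner.

none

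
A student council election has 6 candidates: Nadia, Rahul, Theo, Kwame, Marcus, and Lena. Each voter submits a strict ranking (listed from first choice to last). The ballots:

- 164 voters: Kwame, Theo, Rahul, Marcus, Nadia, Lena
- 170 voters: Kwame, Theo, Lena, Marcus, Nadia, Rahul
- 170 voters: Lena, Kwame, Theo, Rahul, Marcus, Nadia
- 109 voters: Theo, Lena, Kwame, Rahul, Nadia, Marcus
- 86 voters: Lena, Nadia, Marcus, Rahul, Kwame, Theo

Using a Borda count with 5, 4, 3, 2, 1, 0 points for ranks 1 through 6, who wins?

Nadia: 164·1 + 170·1 + 170·0 + 109·1 + 86·4 = 787
Rahul: 164·3 + 170·0 + 170·2 + 109·2 + 86·2 = 1222
Theo: 164·4 + 170·4 + 170·3 + 109·5 + 86·0 = 2391
Kwame: 164·5 + 170·5 + 170·4 + 109·3 + 86·1 = 2763
Marcus: 164·2 + 170·2 + 170·1 + 109·0 + 86·3 = 1096
Lena: 164·0 + 170·3 + 170·5 + 109·4 + 86·5 = 2226
Kwame has the highest Borda score (2763).

Kwame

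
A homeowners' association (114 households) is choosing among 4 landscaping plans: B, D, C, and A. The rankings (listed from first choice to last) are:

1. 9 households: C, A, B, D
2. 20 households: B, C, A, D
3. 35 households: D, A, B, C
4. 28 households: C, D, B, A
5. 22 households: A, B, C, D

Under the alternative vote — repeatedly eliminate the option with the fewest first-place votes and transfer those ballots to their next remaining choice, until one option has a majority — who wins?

C

Round 1: B 20, D 35, C 37, A 22. Eliminate B.
Round 2: D 35, C 57, A 22. Eliminate A.
Round 3: D 35, C 79. C has a majority.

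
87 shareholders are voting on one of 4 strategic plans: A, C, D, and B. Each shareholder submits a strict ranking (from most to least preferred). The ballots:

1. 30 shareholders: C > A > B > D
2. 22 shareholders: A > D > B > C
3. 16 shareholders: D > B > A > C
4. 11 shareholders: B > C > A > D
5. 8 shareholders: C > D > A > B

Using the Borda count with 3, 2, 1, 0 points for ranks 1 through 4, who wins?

A: 30·2 + 22·3 + 16·1 + 11·1 + 8·1 = 161
C: 30·3 + 22·0 + 16·0 + 11·2 + 8·3 = 136
D: 30·0 + 22·2 + 16·3 + 11·0 + 8·2 = 108
B: 30·1 + 22·1 + 16·2 + 11·3 + 8·0 = 117
A has the highest Borda score (161).

A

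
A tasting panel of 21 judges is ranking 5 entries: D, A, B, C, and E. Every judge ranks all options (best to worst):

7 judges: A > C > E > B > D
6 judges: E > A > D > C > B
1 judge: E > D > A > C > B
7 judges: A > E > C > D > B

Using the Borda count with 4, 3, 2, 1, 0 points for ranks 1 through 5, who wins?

A

D: 7·0 + 6·2 + 1·3 + 7·1 = 22
A: 7·4 + 6·3 + 1·2 + 7·4 = 76
B: 7·1 + 6·0 + 1·0 + 7·0 = 7
C: 7·3 + 6·1 + 1·1 + 7·2 = 42
E: 7·2 + 6·4 + 1·4 + 7·3 = 63
A has the highest Borda score (76).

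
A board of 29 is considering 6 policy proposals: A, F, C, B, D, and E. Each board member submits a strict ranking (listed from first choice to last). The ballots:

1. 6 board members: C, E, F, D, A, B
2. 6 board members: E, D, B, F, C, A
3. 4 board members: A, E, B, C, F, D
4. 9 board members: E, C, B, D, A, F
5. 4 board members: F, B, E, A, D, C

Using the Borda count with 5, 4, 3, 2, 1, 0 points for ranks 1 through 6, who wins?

A: 6·1 + 6·0 + 4·5 + 9·1 + 4·2 = 43
F: 6·3 + 6·2 + 4·1 + 9·0 + 4·5 = 54
C: 6·5 + 6·1 + 4·2 + 9·4 + 4·0 = 80
B: 6·0 + 6·3 + 4·3 + 9·3 + 4·4 = 73
D: 6·2 + 6·4 + 4·0 + 9·2 + 4·1 = 58
E: 6·4 + 6·5 + 4·4 + 9·5 + 4·3 = 127
E has the highest Borda score (127).

E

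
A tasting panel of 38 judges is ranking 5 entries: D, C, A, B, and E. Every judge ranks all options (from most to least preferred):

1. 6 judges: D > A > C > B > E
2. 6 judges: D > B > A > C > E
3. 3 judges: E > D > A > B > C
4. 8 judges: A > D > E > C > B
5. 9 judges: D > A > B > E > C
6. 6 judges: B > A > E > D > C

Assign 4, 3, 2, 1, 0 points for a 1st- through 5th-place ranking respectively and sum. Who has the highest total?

D

D: 6·4 + 6·4 + 3·3 + 8·3 + 9·4 + 6·1 = 123
C: 6·2 + 6·1 + 3·0 + 8·1 + 9·0 + 6·0 = 26
A: 6·3 + 6·2 + 3·2 + 8·4 + 9·3 + 6·3 = 113
B: 6·1 + 6·3 + 3·1 + 8·0 + 9·2 + 6·4 = 69
E: 6·0 + 6·0 + 3·4 + 8·2 + 9·1 + 6·2 = 49
D has the highest Borda score (123).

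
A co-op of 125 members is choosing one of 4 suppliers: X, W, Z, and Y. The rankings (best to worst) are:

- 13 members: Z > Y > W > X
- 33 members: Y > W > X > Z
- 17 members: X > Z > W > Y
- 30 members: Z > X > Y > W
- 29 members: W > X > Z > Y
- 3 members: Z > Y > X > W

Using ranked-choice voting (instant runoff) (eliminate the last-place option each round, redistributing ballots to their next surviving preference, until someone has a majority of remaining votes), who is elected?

Z

Round 1: X 17, W 29, Z 46, Y 33. Eliminate X.
Round 2: W 29, Z 63, Y 33. Z has a majority.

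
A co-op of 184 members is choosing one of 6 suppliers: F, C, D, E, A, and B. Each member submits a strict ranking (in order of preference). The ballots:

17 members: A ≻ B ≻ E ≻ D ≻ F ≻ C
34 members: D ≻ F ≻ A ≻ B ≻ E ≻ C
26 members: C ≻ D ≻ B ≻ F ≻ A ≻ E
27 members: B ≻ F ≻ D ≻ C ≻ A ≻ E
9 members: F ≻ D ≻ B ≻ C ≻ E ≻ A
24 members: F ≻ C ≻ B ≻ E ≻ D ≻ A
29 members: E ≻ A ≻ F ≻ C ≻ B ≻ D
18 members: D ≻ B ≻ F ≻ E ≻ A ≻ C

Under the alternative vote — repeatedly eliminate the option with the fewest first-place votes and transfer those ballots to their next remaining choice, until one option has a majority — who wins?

Round 1: F 33, C 26, D 52, E 29, A 17, B 27. Eliminate A.
Round 2: F 33, C 26, D 52, E 29, B 44. Eliminate C.
Round 3: F 33, D 78, E 29, B 44. Eliminate E.
Round 4: F 62, D 78, B 44. Eliminate B.
Round 5: F 89, D 95. D has a majority.

D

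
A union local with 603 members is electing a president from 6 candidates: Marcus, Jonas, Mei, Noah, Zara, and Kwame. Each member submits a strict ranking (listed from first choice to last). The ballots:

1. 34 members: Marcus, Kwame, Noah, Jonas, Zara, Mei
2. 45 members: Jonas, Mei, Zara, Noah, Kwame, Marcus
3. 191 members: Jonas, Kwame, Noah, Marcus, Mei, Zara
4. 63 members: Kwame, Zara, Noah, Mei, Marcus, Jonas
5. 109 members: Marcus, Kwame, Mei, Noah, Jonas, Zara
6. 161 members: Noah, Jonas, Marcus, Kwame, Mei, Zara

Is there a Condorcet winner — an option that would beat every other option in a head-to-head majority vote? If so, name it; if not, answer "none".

Checking pairwise contests:
Jonas beats Marcus 397–206.
Noah beats Jonas 367–236.
Marcus beats Mei 495–108.
Kwame beats Noah 397–206.
Marcus beats Zara 495–108.
Marcus beats Kwame 304–299.
Every option loses at least one head-to-head, so there is no Condorcet winner.

none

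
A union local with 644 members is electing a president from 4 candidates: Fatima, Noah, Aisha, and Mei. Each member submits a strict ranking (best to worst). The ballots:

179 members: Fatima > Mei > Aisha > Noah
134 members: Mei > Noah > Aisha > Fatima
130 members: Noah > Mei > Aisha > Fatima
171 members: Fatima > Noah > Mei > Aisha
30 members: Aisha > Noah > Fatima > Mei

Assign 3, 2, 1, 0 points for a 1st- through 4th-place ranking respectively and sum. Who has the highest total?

Mei

Fatima: 179·3 + 134·0 + 130·0 + 171·3 + 30·1 = 1080
Noah: 179·0 + 134·2 + 130·3 + 171·2 + 30·2 = 1060
Aisha: 179·1 + 134·1 + 130·1 + 171·0 + 30·3 = 533
Mei: 179·2 + 134·3 + 130·2 + 171·1 + 30·0 = 1191
Mei has the highest Borda score (1191).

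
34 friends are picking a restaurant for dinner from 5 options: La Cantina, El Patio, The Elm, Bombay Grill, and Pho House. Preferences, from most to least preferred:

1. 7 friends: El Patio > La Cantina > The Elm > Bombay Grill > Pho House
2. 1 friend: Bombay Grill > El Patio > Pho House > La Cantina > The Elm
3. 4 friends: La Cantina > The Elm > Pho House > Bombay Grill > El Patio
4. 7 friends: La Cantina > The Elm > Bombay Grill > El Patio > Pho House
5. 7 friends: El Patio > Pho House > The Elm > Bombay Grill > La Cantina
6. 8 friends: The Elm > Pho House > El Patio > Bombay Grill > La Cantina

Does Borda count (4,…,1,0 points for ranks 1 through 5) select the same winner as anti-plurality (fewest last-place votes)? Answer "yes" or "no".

Borda — scores: La Cantina 66, El Patio 82, The Elm 93, Bombay Grill 44, Pho House 55. Winner: The Elm.
Anti-plurality — last-place votes: La Cantina 15, El Patio 4, The Elm 1, Bombay Grill 0, Pho House 14. Winner: Bombay Grill.
The two methods disagree.

no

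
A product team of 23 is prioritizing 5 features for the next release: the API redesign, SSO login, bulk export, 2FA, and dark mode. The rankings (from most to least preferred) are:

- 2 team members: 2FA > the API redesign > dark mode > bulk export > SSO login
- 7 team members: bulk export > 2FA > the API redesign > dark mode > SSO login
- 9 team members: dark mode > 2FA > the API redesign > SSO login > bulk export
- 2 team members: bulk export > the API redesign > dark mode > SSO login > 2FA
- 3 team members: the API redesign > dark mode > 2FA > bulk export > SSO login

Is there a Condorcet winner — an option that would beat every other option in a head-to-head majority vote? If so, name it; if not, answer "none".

none

Checking pairwise contests:
2FA beats the API redesign 18–5.
the API redesign beats SSO login 23–0.
the API redesign beats bulk export 14–9.
dark mode beats 2FA 14–9.
the API redesign beats dark mode 14–9.
Every option loses at least one head-to-head, so there is no Condorcet winner.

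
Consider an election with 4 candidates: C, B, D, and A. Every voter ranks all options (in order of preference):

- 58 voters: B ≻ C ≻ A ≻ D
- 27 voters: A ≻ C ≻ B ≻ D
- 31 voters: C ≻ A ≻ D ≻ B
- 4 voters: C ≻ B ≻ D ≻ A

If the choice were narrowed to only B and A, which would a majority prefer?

Voters preferring B to A: 62; preferring A to B: 58.
B wins the head-to-head.

B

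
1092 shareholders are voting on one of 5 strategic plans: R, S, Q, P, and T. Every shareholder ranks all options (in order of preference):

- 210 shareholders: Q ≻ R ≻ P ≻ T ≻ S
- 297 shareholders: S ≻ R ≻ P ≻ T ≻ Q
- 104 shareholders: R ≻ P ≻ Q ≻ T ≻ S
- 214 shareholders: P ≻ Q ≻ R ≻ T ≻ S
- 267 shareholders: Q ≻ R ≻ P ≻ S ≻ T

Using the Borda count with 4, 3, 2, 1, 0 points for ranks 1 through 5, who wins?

R

R: 210·3 + 297·3 + 104·4 + 214·2 + 267·3 = 3166
S: 210·0 + 297·4 + 104·0 + 214·0 + 267·1 = 1455
Q: 210·4 + 297·0 + 104·2 + 214·3 + 267·4 = 2758
P: 210·2 + 297·2 + 104·3 + 214·4 + 267·2 = 2716
T: 210·1 + 297·1 + 104·1 + 214·1 + 267·0 = 825
R has the highest Borda score (3166).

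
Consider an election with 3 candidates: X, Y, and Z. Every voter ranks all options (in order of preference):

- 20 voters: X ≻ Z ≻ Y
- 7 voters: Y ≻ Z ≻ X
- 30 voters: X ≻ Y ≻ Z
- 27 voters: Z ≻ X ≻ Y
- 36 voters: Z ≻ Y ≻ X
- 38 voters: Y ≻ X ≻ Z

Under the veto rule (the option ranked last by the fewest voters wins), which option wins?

Last-place votes: X 43, Y 47, Z 68.
X is ranked last by the fewest voters, so X wins.

X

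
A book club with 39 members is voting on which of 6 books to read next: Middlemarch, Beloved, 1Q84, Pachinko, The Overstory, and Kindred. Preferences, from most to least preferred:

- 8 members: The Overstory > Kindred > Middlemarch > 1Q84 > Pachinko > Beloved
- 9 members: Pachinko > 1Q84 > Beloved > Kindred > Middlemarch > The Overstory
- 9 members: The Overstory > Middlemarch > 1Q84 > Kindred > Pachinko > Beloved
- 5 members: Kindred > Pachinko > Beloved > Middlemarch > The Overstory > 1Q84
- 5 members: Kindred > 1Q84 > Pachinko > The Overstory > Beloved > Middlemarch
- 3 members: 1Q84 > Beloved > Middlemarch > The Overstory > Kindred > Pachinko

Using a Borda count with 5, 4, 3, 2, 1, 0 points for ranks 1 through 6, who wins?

Kindred

Middlemarch: 8·3 + 9·1 + 9·4 + 5·2 + 5·0 + 3·3 = 88
Beloved: 8·0 + 9·3 + 9·0 + 5·3 + 5·1 + 3·4 = 59
1Q84: 8·2 + 9·4 + 9·3 + 5·0 + 5·4 + 3·5 = 114
Pachinko: 8·1 + 9·5 + 9·1 + 5·4 + 5·3 + 3·0 = 97
The Overstory: 8·5 + 9·0 + 9·5 + 5·1 + 5·2 + 3·2 = 106
Kindred: 8·4 + 9·2 + 9·2 + 5·5 + 5·5 + 3·1 = 121
Kindred has the highest Borda score (121).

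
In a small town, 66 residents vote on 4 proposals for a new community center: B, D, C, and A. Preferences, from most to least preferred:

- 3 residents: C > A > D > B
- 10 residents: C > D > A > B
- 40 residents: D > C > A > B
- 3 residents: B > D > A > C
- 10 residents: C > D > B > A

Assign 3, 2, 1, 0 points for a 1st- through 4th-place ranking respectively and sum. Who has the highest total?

B: 3·0 + 10·0 + 40·0 + 3·3 + 10·1 = 19
D: 3·1 + 10·2 + 40·3 + 3·2 + 10·2 = 169
C: 3·3 + 10·3 + 40·2 + 3·0 + 10·3 = 149
A: 3·2 + 10·1 + 40·1 + 3·1 + 10·0 = 59
D has the highest Borda score (169).

D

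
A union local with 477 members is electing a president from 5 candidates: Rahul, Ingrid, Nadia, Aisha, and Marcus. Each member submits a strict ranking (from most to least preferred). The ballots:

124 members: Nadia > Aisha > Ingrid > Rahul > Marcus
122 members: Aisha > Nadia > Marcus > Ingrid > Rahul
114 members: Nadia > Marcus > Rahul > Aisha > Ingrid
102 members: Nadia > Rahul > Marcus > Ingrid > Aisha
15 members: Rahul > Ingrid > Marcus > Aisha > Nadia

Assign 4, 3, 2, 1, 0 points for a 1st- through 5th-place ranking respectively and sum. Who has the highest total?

Nadia

Rahul: 124·1 + 122·0 + 114·2 + 102·3 + 15·4 = 718
Ingrid: 124·2 + 122·1 + 114·0 + 102·1 + 15·3 = 517
Nadia: 124·4 + 122·3 + 114·4 + 102·4 + 15·0 = 1726
Aisha: 124·3 + 122·4 + 114·1 + 102·0 + 15·1 = 989
Marcus: 124·0 + 122·2 + 114·3 + 102·2 + 15·2 = 820
Nadia has the highest Borda score (1726).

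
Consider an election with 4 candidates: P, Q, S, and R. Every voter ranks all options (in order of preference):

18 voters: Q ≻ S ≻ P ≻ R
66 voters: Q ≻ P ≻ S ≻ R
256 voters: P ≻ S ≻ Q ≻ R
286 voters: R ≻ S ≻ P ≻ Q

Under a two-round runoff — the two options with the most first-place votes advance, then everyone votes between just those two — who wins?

P

Round 1 first-place votes: P 256, Q 84, S 0, R 286.
R and P advance.
Runoff: R is preferred to P by 286 voters; P by 340.
P wins the runoff.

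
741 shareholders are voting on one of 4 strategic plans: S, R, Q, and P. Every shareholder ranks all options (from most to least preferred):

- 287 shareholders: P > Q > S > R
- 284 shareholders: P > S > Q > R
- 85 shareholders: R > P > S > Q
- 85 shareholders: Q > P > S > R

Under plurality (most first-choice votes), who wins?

P

First-place votes: S 0, R 85, Q 85, P 571.
P has the most first-place votes.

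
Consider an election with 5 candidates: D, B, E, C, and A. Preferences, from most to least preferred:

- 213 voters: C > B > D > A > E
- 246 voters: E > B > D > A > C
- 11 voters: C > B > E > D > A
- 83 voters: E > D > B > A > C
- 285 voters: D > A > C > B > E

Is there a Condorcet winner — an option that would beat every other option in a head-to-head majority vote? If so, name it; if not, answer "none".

none

Checking pairwise contests:
B beats D 470–368.
C beats B 509–329.
D beats E 498–340.
D beats C 614–224.
D beats A 838–0.
Every option loses at least one head-to-head, so there is no Condorcet winner.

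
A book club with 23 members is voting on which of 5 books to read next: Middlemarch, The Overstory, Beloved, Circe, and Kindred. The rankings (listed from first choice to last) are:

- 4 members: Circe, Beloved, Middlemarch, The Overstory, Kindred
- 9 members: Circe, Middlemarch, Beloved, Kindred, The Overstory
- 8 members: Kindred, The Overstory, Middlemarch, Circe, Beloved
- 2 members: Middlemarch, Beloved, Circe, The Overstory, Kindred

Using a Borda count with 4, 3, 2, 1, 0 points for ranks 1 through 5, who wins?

Middlemarch: 4·2 + 9·3 + 8·2 + 2·4 = 59
The Overstory: 4·1 + 9·0 + 8·3 + 2·1 = 30
Beloved: 4·3 + 9·2 + 8·0 + 2·3 = 36
Circe: 4·4 + 9·4 + 8·1 + 2·2 = 64
Kindred: 4·0 + 9·1 + 8·4 + 2·0 = 41
Circe has the highest Borda score (64).

Circe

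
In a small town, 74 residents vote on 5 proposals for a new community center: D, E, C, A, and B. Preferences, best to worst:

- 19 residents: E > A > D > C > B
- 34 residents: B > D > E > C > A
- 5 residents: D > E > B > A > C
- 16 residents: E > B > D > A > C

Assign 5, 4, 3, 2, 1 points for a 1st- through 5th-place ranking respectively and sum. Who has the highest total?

D: 19·3 + 34·4 + 5·5 + 16·3 = 266
E: 19·5 + 34·3 + 5·4 + 16·5 = 297
C: 19·2 + 34·2 + 5·1 + 16·1 = 127
A: 19·4 + 34·1 + 5·2 + 16·2 = 152
B: 19·1 + 34·5 + 5·3 + 16·4 = 268
E has the highest Borda score (297).

E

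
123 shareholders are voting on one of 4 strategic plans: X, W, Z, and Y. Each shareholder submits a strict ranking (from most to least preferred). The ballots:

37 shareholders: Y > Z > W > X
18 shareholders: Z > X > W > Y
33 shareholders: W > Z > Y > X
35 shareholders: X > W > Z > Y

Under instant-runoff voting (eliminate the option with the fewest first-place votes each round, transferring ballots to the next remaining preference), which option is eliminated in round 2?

Round 1: X 35, W 33, Z 18, Y 37. Eliminate Z.
Round 2: X 53, W 33, Y 37. Eliminate W.

W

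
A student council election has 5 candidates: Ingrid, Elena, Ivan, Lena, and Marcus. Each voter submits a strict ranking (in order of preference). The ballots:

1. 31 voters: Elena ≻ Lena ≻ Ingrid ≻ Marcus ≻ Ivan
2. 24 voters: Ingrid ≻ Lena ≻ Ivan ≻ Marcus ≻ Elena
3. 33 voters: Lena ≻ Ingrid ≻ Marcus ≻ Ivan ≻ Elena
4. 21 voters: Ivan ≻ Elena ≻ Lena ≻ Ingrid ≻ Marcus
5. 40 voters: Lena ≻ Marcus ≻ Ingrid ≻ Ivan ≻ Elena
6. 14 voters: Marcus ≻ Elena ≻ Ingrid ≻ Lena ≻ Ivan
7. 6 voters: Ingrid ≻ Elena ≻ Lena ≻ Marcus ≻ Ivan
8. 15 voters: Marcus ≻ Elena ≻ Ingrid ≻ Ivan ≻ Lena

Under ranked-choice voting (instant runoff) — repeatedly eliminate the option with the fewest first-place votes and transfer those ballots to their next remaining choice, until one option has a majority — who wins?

Round 1: Ingrid 30, Elena 31, Ivan 21, Lena 73, Marcus 29. Eliminate Ivan.
Round 2: Ingrid 30, Elena 52, Lena 73, Marcus 29. Eliminate Marcus.
Round 3: Ingrid 30, Elena 81, Lena 73. Eliminate Ingrid.
Round 4: Elena 87, Lena 97. Lena has a majority.

Lena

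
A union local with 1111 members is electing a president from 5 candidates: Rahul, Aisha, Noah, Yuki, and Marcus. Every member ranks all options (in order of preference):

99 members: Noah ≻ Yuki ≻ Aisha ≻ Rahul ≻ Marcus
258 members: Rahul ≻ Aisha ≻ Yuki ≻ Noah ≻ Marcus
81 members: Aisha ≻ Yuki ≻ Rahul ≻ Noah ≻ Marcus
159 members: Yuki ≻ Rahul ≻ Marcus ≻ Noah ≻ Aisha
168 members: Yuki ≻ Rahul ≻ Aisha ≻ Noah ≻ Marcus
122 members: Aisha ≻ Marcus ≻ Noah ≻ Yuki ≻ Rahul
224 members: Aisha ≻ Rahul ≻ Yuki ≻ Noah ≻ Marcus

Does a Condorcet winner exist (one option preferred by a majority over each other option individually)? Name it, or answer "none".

Checking pairwise contests:
Yuki beats Rahul 629–482.
Rahul beats Aisha 585–526.
Rahul beats Noah 890–221.
Aisha beats Yuki 685–426.
Rahul beats Marcus 989–122.
Every option loses at least one head-to-head, so there is no Condorcet winner.

none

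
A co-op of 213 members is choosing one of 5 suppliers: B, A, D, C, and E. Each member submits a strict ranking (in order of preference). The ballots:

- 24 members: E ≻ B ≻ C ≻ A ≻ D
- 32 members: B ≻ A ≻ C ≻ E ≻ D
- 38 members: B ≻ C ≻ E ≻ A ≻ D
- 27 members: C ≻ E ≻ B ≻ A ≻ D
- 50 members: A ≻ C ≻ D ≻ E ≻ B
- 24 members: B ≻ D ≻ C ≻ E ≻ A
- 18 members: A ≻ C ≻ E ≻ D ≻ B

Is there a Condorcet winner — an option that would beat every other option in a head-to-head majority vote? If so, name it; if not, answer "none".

Checking pairwise contests:
E beats B 119–94.
B beats A 145–68.
B beats D 145–68.
B beats C 118–95.
C beats E 189–24.
Every option loses at least one head-to-head, so there is no Condorcet winner.

none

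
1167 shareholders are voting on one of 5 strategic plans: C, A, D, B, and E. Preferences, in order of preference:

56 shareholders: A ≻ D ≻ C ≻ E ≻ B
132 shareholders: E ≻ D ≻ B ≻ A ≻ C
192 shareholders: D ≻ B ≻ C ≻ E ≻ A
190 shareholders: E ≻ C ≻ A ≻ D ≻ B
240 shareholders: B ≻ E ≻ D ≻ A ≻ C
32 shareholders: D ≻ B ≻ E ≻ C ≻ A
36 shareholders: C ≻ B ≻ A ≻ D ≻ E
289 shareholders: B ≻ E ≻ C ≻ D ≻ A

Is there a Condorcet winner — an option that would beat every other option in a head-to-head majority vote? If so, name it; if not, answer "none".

Checking pairwise contests:
D beats C 652–515.
C beats A 739–428.
E beats D 851–316.
D beats B 602–565.
B beats E 789–378.
Every option loses at least one head-to-head, so there is no Condorcet winner.

none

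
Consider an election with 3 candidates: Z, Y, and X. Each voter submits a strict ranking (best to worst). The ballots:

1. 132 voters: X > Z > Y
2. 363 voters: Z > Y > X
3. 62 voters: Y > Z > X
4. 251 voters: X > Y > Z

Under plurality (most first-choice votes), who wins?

First-place votes: Z 363, Y 62, X 383.
X has the most first-place votes.

X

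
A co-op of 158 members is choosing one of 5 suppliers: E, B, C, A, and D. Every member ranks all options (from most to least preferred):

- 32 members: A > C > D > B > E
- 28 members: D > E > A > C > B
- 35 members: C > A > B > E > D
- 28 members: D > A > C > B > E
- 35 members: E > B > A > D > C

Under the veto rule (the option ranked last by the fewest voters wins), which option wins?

Last-place votes: E 60, B 28, C 35, A 0, D 35.
A is ranked last by the fewest voters, so A wins.

A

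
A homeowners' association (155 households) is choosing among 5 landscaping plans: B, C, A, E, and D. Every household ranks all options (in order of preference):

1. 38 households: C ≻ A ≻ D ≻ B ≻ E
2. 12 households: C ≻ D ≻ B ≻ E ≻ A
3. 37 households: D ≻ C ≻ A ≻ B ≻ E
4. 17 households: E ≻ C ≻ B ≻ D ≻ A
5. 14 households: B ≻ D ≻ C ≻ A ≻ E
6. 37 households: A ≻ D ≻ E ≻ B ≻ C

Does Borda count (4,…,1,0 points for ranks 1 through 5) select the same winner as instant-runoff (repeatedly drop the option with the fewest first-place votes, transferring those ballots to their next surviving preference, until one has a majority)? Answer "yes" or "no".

Borda — scores: B 226, C 390, A 350, E 154, D 430. Winner: D.
Instant-runoff — R1 B 14, C 50, A 37, E 17, D 37 (B out); R2 C 50, A 37, E 17, D 51 (E out); R3 C 67, A 37, D 51 (A out); R4 C 67, D 88 (D winner). Winner: D.
The two methods agree.

yes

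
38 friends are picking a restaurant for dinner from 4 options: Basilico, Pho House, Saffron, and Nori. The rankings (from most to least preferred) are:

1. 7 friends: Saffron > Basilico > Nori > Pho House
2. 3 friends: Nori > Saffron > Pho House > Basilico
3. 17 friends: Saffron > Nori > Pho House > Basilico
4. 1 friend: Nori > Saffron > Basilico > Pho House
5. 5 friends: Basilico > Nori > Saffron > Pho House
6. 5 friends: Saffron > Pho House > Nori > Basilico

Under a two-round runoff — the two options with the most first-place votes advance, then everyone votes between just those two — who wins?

Round 1 first-place votes: Basilico 5, Pho House 0, Saffron 29, Nori 4.
Saffron and Basilico advance.
Runoff: Saffron is preferred to Basilico by 33 voters; Basilico by 5.
Saffron wins the runoff.

Saffron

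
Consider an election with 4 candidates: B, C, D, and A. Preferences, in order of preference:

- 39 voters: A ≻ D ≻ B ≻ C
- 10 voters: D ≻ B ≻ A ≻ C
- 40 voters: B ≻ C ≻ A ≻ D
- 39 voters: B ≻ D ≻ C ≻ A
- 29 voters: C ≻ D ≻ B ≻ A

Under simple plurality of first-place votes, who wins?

First-place votes: B 79, C 29, D 10, A 39.
B has the most first-place votes.

B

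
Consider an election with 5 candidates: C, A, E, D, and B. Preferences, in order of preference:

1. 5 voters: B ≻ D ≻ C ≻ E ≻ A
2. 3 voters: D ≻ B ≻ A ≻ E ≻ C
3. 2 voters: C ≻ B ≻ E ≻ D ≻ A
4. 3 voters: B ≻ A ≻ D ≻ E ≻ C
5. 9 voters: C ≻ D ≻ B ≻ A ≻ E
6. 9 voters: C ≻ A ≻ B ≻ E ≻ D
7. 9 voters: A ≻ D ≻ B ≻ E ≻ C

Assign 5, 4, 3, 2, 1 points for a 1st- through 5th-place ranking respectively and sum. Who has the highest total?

C: 5·3 + 3·1 + 2·5 + 3·1 + 9·5 + 9·5 + 9·1 = 130
A: 5·1 + 3·3 + 2·1 + 3·4 + 9·2 + 9·4 + 9·5 = 127
E: 5·2 + 3·2 + 2·3 + 3·2 + 9·1 + 9·2 + 9·2 = 73
D: 5·4 + 3·5 + 2·2 + 3·3 + 9·4 + 9·1 + 9·4 = 129
B: 5·5 + 3·4 + 2·4 + 3·5 + 9·3 + 9·3 + 9·3 = 141
B has the highest Borda score (141).

B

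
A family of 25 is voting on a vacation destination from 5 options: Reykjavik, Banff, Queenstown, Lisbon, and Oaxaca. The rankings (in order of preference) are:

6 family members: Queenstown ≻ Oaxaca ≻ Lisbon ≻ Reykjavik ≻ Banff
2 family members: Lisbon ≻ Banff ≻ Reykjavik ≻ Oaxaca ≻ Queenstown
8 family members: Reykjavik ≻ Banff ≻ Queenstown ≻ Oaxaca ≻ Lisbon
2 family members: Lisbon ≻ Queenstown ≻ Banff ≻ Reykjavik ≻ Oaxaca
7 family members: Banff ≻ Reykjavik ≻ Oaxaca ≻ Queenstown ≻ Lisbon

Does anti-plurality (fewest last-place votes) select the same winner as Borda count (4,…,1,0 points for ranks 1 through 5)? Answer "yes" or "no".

Anti-plurality — last-place votes: Reykjavik 0, Banff 6, Queenstown 2, Lisbon 15, Oaxaca 2. Winner: Reykjavik.
Borda — scores: Reykjavik 65, Banff 62, Queenstown 53, Lisbon 28, Oaxaca 42. Winner: Reykjavik.
The two methods agree.

yes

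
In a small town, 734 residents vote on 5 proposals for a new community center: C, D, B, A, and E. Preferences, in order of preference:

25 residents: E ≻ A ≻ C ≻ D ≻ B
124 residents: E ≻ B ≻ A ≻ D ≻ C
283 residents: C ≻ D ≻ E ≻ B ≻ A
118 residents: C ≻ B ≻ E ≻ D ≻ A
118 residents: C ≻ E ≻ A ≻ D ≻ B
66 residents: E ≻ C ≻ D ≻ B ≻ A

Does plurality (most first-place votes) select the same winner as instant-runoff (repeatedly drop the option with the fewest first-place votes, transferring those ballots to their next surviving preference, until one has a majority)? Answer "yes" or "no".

Plurality — first-place votes: C 519, D 0, B 0, A 0, E 215. Winner: C.
Instant-runoff — R1 C 519, D 0, B 0, A 0, E 215 (C winner). Winner: C.
The two methods agree.

yes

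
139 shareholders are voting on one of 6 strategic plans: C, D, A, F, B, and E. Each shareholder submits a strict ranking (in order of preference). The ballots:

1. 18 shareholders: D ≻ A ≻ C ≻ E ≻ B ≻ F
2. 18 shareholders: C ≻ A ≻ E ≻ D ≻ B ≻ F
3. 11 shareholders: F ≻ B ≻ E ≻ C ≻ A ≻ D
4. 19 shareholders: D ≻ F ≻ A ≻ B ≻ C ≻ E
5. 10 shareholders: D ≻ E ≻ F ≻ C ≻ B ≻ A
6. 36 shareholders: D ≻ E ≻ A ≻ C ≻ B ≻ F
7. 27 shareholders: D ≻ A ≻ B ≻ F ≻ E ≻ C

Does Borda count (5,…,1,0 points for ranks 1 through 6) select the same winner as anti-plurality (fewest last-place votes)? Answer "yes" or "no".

no

Borda — scores: C 277, D 586, A 428, F 215, B 245, E 334. Winner: D.
Anti-plurality — last-place votes: C 27, D 11, A 10, F 72, B 0, E 19. Winner: B.
The two methods disagree.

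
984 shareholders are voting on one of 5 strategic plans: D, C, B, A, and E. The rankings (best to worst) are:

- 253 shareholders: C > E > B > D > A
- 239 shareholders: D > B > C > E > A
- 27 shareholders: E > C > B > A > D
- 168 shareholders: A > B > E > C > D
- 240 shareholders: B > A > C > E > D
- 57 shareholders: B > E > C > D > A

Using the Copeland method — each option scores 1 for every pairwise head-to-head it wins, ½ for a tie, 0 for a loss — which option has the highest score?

B

D: beats A; loses to C, B, and E → score 1.
C: beats D, A, and E; loses to B → score 3.
B: beats D, C, A, and E → score 4.
A: loses to D, C, B, and E → score 0.
E: beats D and A; loses to C and B → score 2.
B has the best pairwise record.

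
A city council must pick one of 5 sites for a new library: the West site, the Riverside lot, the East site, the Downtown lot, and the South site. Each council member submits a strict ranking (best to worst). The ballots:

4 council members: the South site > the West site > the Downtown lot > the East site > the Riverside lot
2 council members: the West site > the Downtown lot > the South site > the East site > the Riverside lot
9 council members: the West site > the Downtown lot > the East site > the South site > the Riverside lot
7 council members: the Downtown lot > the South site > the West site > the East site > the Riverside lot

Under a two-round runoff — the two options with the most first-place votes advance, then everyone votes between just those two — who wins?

the West site

Round 1 first-place votes: the West site 11, the Riverside lot 0, the East site 0, the Downtown lot 7, the South site 4.
the West site and the Downtown lot advance.
Runoff: the West site is preferred to the Downtown lot by 15 voters; the Downtown lot by 7.
the West site wins the runoff.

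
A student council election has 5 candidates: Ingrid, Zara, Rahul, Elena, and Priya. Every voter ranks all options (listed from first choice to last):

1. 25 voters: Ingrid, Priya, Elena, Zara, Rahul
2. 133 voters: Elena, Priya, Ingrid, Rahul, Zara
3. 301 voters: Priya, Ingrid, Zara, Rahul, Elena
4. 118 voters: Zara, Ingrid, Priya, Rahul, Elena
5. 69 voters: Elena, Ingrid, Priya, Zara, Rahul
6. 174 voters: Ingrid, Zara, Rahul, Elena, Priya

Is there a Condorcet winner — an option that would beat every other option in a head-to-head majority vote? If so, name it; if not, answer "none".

Priya

Priya vs Ingrid: 434–386 for Priya.
Priya vs Zara: 528–292 for Priya.
Priya vs Rahul: 646–174 for Priya.
Priya vs Elena: 444–376 for Priya.
Priya beats every other option head-to-head.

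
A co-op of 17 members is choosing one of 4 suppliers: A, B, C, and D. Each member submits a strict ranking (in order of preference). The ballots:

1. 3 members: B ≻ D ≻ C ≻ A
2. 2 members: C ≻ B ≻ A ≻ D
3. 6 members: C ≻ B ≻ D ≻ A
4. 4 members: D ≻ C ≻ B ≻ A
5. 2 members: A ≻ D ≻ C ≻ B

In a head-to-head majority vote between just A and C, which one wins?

Voters preferring A to C: 2; preferring C to A: 15.
C wins the head-to-head.

C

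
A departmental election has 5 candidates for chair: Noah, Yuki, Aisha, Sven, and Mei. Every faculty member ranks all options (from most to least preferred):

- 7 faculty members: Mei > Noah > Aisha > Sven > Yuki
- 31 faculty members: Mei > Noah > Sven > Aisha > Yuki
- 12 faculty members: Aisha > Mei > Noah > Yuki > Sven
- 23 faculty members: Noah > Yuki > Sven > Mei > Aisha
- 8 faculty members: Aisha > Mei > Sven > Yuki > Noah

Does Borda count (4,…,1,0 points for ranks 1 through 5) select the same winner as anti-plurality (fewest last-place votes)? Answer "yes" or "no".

Borda — scores: Noah 230, Yuki 89, Aisha 125, Sven 131, Mei 235. Winner: Mei.
Anti-plurality — last-place votes: Noah 8, Yuki 38, Aisha 23, Sven 12, Mei 0. Winner: Mei.
The two methods agree.

yes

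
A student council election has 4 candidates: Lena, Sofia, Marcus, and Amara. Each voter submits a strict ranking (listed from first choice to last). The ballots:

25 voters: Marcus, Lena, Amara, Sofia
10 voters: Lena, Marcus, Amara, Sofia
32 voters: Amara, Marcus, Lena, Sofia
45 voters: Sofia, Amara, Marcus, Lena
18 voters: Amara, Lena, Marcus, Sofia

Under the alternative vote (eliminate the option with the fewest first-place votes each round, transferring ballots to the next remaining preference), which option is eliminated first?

Lena

Round 1: Lena 10, Sofia 45, Marcus 25, Amara 50. Eliminate Lena.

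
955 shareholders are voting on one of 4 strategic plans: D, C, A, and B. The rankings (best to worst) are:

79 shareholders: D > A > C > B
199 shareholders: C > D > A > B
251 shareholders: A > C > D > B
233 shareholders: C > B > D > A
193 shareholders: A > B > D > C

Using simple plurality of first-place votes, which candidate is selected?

First-place votes: D 79, C 432, A 444, B 0.
A has the most first-place votes.

A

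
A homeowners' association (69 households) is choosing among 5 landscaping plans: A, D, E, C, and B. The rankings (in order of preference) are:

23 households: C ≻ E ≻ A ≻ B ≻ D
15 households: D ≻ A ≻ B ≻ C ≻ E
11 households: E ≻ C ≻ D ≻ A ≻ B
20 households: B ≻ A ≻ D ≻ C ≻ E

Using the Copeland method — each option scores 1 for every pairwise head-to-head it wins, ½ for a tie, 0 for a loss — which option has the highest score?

A: beats D, E, C, and B → score 4.
D: beats E and C; loses to A and B → score 2.
E: loses to A, D, C, and B → score 0.
C: beats E; loses to A, D, and B → score 1.
B: beats D, E, and C; loses to A → score 3.
A has the best pairwise record.

A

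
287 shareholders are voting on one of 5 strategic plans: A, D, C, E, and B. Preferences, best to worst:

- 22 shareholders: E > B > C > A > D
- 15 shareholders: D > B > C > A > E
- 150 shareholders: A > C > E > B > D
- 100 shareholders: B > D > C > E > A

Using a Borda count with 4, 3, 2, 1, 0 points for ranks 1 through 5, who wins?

C

A: 22·1 + 15·1 + 150·4 + 100·0 = 637
D: 22·0 + 15·4 + 150·0 + 100·3 = 360
C: 22·2 + 15·2 + 150·3 + 100·2 = 724
E: 22·4 + 15·0 + 150·2 + 100·1 = 488
B: 22·3 + 15·3 + 150·1 + 100·4 = 661
C has the highest Borda score (724).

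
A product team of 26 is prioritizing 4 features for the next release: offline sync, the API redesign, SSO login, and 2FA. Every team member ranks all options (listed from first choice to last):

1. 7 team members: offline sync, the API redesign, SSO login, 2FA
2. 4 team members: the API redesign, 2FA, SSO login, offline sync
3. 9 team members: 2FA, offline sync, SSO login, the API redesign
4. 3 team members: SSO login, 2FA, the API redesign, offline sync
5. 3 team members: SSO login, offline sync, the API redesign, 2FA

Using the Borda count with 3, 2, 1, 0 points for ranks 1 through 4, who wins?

offline sync

offline sync: 7·3 + 4·0 + 9·2 + 3·0 + 3·2 = 45
the API redesign: 7·2 + 4·3 + 9·0 + 3·1 + 3·1 = 32
SSO login: 7·1 + 4·1 + 9·1 + 3·3 + 3·3 = 38
2FA: 7·0 + 4·2 + 9·3 + 3·2 + 3·0 = 41
offline sync has the highest Borda score (45).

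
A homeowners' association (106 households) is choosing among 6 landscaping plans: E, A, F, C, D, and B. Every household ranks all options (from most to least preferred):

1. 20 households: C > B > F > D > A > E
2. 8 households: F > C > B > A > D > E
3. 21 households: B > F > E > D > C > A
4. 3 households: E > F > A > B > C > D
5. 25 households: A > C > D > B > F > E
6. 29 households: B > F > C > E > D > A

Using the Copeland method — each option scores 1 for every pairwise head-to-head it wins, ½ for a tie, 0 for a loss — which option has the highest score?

B

E: ties A and D; loses to F, C, and B → score 1.
A: ties E; loses to F, C, D, and B → score 0.5.
F: beats E, A, C, and D; loses to B → score 4.
C: beats E, A, and D; ties B; loses to F → score 3.5.
D: beats A; ties E; loses to F, C, and B → score 1.5.
B: beats E, A, F, and D; ties C → score 4.5.
B has the best pairwise record.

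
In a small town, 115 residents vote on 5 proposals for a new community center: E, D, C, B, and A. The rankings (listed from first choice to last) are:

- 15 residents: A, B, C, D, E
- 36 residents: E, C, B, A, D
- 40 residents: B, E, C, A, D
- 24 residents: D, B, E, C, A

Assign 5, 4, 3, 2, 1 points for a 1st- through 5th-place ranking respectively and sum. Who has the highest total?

E: 15·1 + 36·5 + 40·4 + 24·3 = 427
D: 15·2 + 36·1 + 40·1 + 24·5 = 226
C: 15·3 + 36·4 + 40·3 + 24·2 = 357
B: 15·4 + 36·3 + 40·5 + 24·4 = 464
A: 15·5 + 36·2 + 40·2 + 24·1 = 251
B has the highest Borda score (464).

B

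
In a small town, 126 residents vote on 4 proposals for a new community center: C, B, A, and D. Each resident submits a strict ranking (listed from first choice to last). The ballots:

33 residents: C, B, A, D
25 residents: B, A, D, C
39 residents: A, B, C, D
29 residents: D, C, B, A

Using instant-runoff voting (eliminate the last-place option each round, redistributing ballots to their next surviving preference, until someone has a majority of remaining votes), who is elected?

Round 1: C 33, B 25, A 39, D 29. Eliminate B.
Round 2: C 33, A 64, D 29. A has a majority.

A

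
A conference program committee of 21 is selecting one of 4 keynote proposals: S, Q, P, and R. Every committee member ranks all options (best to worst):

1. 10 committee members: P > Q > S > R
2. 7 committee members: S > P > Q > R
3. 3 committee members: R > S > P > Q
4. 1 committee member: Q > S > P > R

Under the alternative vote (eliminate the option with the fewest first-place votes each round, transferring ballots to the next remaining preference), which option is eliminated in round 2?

R

Round 1: S 7, Q 1, P 10, R 3. Eliminate Q.
Round 2: S 8, P 10, R 3. Eliminate R.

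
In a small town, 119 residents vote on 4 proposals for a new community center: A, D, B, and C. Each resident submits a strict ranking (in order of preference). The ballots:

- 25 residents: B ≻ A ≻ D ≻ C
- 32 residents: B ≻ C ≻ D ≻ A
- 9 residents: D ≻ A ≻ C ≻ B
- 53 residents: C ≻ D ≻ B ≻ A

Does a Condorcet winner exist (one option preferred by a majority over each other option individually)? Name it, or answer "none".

C

C vs A: 85–34 for C.
C vs D: 85–34 for C.
C vs B: 62–57 for C.
C beats every other option head-to-head.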